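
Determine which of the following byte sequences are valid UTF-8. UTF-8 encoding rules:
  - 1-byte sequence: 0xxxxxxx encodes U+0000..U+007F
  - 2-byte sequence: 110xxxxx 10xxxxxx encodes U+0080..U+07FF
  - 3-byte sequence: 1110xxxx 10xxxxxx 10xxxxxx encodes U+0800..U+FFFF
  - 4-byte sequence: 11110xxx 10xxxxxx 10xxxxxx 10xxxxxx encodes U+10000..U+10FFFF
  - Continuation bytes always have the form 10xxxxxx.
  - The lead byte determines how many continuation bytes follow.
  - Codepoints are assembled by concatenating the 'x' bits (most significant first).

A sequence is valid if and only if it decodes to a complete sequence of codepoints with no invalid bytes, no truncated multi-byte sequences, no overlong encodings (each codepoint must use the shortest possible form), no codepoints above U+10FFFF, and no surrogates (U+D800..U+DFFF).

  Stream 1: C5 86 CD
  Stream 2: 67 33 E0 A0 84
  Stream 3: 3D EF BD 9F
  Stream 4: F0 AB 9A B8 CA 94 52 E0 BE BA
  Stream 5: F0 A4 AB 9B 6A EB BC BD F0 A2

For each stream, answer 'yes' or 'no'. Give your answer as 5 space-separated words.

Answer: no yes yes yes no

Derivation:
Stream 1: error at byte offset 3. INVALID
Stream 2: decodes cleanly. VALID
Stream 3: decodes cleanly. VALID
Stream 4: decodes cleanly. VALID
Stream 5: error at byte offset 10. INVALID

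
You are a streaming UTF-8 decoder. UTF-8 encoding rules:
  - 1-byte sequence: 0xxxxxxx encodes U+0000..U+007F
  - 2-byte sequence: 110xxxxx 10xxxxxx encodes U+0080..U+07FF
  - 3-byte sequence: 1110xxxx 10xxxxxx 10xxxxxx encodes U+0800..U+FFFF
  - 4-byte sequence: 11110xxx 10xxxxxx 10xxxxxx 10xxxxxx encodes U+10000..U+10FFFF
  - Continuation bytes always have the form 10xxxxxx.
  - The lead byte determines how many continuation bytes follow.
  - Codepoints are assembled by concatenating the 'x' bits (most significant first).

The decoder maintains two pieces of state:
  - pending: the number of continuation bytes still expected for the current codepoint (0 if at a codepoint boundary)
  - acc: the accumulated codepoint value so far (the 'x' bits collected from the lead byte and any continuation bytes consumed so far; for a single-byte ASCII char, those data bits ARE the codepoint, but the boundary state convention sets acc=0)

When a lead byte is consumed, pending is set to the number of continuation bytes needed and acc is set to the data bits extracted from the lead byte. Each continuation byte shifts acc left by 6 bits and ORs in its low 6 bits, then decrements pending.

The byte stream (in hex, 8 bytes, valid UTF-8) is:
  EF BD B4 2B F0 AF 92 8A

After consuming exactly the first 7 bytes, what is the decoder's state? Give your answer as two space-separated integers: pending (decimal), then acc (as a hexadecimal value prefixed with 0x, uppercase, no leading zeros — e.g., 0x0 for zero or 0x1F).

Byte[0]=EF: 3-byte lead. pending=2, acc=0xF
Byte[1]=BD: continuation. acc=(acc<<6)|0x3D=0x3FD, pending=1
Byte[2]=B4: continuation. acc=(acc<<6)|0x34=0xFF74, pending=0
Byte[3]=2B: 1-byte. pending=0, acc=0x0
Byte[4]=F0: 4-byte lead. pending=3, acc=0x0
Byte[5]=AF: continuation. acc=(acc<<6)|0x2F=0x2F, pending=2
Byte[6]=92: continuation. acc=(acc<<6)|0x12=0xBD2, pending=1

Answer: 1 0xBD2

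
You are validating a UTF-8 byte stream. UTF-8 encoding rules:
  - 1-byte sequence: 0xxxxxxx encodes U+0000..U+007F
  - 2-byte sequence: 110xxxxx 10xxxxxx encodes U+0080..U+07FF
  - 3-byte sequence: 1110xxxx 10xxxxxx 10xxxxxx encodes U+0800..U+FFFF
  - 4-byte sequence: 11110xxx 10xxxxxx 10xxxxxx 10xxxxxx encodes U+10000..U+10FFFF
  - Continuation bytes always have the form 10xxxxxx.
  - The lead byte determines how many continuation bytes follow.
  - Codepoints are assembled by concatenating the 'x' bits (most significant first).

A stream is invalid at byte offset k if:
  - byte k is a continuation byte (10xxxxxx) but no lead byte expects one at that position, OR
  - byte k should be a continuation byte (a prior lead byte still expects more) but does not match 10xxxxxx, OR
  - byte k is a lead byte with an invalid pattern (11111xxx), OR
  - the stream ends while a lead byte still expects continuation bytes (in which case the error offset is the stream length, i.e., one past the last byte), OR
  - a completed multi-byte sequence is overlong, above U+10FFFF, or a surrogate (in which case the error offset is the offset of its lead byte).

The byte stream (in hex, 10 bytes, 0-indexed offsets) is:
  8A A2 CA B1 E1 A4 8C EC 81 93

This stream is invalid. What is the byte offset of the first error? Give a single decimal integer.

Byte[0]=8A: INVALID lead byte (not 0xxx/110x/1110/11110)

Answer: 0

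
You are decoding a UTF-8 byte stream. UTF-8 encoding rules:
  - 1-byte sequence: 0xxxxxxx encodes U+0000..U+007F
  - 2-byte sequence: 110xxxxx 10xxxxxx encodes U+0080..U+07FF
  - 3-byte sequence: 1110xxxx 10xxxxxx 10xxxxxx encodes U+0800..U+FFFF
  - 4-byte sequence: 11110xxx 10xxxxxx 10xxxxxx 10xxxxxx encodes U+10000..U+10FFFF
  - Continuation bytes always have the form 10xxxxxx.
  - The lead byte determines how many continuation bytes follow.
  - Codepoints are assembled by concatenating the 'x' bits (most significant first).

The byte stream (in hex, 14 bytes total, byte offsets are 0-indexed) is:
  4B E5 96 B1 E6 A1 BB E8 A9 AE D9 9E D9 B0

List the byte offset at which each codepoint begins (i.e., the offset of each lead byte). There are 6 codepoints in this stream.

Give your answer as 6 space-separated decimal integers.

Answer: 0 1 4 7 10 12

Derivation:
Byte[0]=4B: 1-byte ASCII. cp=U+004B
Byte[1]=E5: 3-byte lead, need 2 cont bytes. acc=0x5
Byte[2]=96: continuation. acc=(acc<<6)|0x16=0x156
Byte[3]=B1: continuation. acc=(acc<<6)|0x31=0x55B1
Completed: cp=U+55B1 (starts at byte 1)
Byte[4]=E6: 3-byte lead, need 2 cont bytes. acc=0x6
Byte[5]=A1: continuation. acc=(acc<<6)|0x21=0x1A1
Byte[6]=BB: continuation. acc=(acc<<6)|0x3B=0x687B
Completed: cp=U+687B (starts at byte 4)
Byte[7]=E8: 3-byte lead, need 2 cont bytes. acc=0x8
Byte[8]=A9: continuation. acc=(acc<<6)|0x29=0x229
Byte[9]=AE: continuation. acc=(acc<<6)|0x2E=0x8A6E
Completed: cp=U+8A6E (starts at byte 7)
Byte[10]=D9: 2-byte lead, need 1 cont bytes. acc=0x19
Byte[11]=9E: continuation. acc=(acc<<6)|0x1E=0x65E
Completed: cp=U+065E (starts at byte 10)
Byte[12]=D9: 2-byte lead, need 1 cont bytes. acc=0x19
Byte[13]=B0: continuation. acc=(acc<<6)|0x30=0x670
Completed: cp=U+0670 (starts at byte 12)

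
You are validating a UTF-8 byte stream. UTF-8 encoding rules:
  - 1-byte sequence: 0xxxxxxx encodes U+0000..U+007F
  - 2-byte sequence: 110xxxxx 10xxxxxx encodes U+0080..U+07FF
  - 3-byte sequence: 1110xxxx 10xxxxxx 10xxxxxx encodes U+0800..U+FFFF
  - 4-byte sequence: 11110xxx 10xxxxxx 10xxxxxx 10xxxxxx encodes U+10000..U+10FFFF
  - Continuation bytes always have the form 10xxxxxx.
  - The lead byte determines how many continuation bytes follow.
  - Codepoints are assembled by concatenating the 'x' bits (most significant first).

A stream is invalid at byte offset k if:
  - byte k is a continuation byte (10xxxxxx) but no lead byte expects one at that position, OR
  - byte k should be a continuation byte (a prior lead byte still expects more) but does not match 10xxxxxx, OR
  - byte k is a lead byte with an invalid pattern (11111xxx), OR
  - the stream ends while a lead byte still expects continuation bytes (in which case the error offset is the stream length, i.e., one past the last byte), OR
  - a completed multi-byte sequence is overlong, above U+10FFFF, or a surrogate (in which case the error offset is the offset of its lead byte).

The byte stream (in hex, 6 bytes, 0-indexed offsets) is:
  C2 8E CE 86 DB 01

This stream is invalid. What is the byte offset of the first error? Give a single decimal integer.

Answer: 5

Derivation:
Byte[0]=C2: 2-byte lead, need 1 cont bytes. acc=0x2
Byte[1]=8E: continuation. acc=(acc<<6)|0x0E=0x8E
Completed: cp=U+008E (starts at byte 0)
Byte[2]=CE: 2-byte lead, need 1 cont bytes. acc=0xE
Byte[3]=86: continuation. acc=(acc<<6)|0x06=0x386
Completed: cp=U+0386 (starts at byte 2)
Byte[4]=DB: 2-byte lead, need 1 cont bytes. acc=0x1B
Byte[5]=01: expected 10xxxxxx continuation. INVALID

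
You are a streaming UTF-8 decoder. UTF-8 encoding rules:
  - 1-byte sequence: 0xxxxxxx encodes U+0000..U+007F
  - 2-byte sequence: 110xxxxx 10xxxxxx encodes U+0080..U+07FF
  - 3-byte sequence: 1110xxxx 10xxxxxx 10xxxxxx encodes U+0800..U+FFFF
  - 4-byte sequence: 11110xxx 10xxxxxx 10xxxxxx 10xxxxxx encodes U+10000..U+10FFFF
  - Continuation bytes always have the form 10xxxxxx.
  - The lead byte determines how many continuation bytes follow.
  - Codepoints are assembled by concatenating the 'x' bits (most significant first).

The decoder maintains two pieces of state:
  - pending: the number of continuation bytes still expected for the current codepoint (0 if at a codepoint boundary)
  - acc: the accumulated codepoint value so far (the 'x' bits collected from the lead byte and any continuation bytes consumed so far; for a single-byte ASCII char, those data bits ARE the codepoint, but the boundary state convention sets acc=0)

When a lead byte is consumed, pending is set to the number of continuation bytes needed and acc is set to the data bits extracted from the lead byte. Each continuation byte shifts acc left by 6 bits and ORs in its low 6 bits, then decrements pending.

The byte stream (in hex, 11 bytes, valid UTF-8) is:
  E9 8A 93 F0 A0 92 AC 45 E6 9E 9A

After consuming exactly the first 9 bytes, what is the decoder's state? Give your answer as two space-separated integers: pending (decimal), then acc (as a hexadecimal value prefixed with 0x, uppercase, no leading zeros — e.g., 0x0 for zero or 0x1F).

Answer: 2 0x6

Derivation:
Byte[0]=E9: 3-byte lead. pending=2, acc=0x9
Byte[1]=8A: continuation. acc=(acc<<6)|0x0A=0x24A, pending=1
Byte[2]=93: continuation. acc=(acc<<6)|0x13=0x9293, pending=0
Byte[3]=F0: 4-byte lead. pending=3, acc=0x0
Byte[4]=A0: continuation. acc=(acc<<6)|0x20=0x20, pending=2
Byte[5]=92: continuation. acc=(acc<<6)|0x12=0x812, pending=1
Byte[6]=AC: continuation. acc=(acc<<6)|0x2C=0x204AC, pending=0
Byte[7]=45: 1-byte. pending=0, acc=0x0
Byte[8]=E6: 3-byte lead. pending=2, acc=0x6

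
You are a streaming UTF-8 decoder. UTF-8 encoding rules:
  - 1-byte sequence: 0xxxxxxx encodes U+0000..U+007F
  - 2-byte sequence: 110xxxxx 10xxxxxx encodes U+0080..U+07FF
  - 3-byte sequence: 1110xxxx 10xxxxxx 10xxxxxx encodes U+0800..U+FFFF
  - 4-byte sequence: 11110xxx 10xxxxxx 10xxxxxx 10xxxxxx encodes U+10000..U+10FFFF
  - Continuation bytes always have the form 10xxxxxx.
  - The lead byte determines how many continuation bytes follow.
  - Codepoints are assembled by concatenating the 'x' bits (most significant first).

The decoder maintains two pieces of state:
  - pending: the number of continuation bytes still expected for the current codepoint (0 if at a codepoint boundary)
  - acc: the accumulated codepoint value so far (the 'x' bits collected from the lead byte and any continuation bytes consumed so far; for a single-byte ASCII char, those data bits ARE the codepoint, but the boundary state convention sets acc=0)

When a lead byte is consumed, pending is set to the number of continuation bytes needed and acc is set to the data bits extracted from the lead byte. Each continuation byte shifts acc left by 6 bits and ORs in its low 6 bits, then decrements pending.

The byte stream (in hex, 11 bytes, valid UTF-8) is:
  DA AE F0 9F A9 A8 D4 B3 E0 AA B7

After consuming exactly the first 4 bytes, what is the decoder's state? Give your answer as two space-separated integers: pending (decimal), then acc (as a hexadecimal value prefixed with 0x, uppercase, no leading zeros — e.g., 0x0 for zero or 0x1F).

Byte[0]=DA: 2-byte lead. pending=1, acc=0x1A
Byte[1]=AE: continuation. acc=(acc<<6)|0x2E=0x6AE, pending=0
Byte[2]=F0: 4-byte lead. pending=3, acc=0x0
Byte[3]=9F: continuation. acc=(acc<<6)|0x1F=0x1F, pending=2

Answer: 2 0x1F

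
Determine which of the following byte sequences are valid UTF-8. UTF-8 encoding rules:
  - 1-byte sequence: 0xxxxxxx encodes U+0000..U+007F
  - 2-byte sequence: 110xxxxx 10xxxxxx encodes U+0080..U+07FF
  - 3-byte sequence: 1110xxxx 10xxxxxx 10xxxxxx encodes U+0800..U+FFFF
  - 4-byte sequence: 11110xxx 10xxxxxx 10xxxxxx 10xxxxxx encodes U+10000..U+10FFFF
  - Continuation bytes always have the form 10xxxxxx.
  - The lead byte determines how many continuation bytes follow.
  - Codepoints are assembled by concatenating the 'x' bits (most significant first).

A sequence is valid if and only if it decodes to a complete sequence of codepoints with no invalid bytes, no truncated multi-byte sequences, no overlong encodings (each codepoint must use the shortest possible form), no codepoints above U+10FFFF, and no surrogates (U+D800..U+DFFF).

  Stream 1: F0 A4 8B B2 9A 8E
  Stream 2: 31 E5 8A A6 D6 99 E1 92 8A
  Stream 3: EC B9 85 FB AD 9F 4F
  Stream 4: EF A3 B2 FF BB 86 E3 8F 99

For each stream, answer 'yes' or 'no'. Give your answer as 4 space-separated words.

Stream 1: error at byte offset 4. INVALID
Stream 2: decodes cleanly. VALID
Stream 3: error at byte offset 3. INVALID
Stream 4: error at byte offset 3. INVALID

Answer: no yes no no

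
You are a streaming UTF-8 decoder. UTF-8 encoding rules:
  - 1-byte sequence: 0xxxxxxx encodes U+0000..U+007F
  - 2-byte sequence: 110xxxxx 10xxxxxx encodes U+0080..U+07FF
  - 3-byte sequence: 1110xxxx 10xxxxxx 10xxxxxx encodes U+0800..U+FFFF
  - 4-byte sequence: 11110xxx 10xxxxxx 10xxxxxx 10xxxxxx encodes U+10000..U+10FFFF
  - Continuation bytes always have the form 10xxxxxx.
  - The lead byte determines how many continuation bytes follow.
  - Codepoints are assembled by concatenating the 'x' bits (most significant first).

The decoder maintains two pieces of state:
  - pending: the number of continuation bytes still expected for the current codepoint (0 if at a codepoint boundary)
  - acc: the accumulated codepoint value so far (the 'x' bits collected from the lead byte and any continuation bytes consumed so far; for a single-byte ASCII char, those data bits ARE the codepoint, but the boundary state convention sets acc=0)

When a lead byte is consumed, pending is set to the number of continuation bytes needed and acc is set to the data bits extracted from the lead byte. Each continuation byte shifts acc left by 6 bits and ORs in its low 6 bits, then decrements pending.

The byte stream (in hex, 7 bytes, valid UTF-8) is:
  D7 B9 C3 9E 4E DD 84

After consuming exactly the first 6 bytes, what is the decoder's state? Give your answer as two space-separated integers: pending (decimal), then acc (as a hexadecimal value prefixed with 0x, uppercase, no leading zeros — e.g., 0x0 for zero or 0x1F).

Byte[0]=D7: 2-byte lead. pending=1, acc=0x17
Byte[1]=B9: continuation. acc=(acc<<6)|0x39=0x5F9, pending=0
Byte[2]=C3: 2-byte lead. pending=1, acc=0x3
Byte[3]=9E: continuation. acc=(acc<<6)|0x1E=0xDE, pending=0
Byte[4]=4E: 1-byte. pending=0, acc=0x0
Byte[5]=DD: 2-byte lead. pending=1, acc=0x1D

Answer: 1 0x1D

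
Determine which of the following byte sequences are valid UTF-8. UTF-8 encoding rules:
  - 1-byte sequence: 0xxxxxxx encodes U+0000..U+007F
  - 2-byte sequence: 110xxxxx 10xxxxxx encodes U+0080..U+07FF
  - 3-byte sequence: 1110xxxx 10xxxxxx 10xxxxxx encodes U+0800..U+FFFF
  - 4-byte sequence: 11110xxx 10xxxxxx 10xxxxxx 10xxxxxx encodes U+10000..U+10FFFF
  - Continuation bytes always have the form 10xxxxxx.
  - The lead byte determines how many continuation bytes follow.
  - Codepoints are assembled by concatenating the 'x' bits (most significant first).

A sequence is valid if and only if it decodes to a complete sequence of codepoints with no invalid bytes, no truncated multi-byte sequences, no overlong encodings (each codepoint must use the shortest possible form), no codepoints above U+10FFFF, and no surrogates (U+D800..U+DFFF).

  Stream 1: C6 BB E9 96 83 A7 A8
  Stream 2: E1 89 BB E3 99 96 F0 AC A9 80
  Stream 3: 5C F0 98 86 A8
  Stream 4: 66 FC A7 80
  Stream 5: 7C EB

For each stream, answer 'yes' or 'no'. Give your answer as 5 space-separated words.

Answer: no yes yes no no

Derivation:
Stream 1: error at byte offset 5. INVALID
Stream 2: decodes cleanly. VALID
Stream 3: decodes cleanly. VALID
Stream 4: error at byte offset 1. INVALID
Stream 5: error at byte offset 2. INVALID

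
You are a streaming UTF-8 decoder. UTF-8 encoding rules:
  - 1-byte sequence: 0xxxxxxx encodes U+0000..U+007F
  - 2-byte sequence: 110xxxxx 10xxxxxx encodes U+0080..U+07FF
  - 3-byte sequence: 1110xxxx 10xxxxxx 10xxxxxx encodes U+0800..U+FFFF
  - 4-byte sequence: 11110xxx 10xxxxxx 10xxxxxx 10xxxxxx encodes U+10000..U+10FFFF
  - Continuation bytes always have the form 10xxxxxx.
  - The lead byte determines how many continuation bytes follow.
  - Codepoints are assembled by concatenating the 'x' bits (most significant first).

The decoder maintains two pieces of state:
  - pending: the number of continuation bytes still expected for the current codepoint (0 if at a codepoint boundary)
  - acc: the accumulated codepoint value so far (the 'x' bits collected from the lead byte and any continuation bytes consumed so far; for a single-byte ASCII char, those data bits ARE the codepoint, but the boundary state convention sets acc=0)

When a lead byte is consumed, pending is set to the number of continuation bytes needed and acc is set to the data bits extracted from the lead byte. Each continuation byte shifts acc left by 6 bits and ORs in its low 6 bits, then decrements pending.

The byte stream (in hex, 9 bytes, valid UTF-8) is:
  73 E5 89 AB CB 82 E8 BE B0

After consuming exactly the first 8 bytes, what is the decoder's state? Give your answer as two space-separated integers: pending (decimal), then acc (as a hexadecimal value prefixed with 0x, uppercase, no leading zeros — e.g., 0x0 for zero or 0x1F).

Answer: 1 0x23E

Derivation:
Byte[0]=73: 1-byte. pending=0, acc=0x0
Byte[1]=E5: 3-byte lead. pending=2, acc=0x5
Byte[2]=89: continuation. acc=(acc<<6)|0x09=0x149, pending=1
Byte[3]=AB: continuation. acc=(acc<<6)|0x2B=0x526B, pending=0
Byte[4]=CB: 2-byte lead. pending=1, acc=0xB
Byte[5]=82: continuation. acc=(acc<<6)|0x02=0x2C2, pending=0
Byte[6]=E8: 3-byte lead. pending=2, acc=0x8
Byte[7]=BE: continuation. acc=(acc<<6)|0x3E=0x23E, pending=1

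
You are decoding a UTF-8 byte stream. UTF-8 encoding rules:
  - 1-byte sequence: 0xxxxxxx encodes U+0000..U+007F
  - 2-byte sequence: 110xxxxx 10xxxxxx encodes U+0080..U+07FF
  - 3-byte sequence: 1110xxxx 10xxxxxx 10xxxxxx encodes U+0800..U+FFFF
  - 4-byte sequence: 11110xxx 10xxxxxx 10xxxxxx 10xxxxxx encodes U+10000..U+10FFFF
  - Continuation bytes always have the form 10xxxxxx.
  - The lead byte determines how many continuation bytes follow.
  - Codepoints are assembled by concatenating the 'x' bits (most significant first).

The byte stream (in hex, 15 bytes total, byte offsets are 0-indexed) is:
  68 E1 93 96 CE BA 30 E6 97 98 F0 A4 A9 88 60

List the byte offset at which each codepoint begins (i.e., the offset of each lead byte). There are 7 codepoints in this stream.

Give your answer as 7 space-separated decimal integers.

Answer: 0 1 4 6 7 10 14

Derivation:
Byte[0]=68: 1-byte ASCII. cp=U+0068
Byte[1]=E1: 3-byte lead, need 2 cont bytes. acc=0x1
Byte[2]=93: continuation. acc=(acc<<6)|0x13=0x53
Byte[3]=96: continuation. acc=(acc<<6)|0x16=0x14D6
Completed: cp=U+14D6 (starts at byte 1)
Byte[4]=CE: 2-byte lead, need 1 cont bytes. acc=0xE
Byte[5]=BA: continuation. acc=(acc<<6)|0x3A=0x3BA
Completed: cp=U+03BA (starts at byte 4)
Byte[6]=30: 1-byte ASCII. cp=U+0030
Byte[7]=E6: 3-byte lead, need 2 cont bytes. acc=0x6
Byte[8]=97: continuation. acc=(acc<<6)|0x17=0x197
Byte[9]=98: continuation. acc=(acc<<6)|0x18=0x65D8
Completed: cp=U+65D8 (starts at byte 7)
Byte[10]=F0: 4-byte lead, need 3 cont bytes. acc=0x0
Byte[11]=A4: continuation. acc=(acc<<6)|0x24=0x24
Byte[12]=A9: continuation. acc=(acc<<6)|0x29=0x929
Byte[13]=88: continuation. acc=(acc<<6)|0x08=0x24A48
Completed: cp=U+24A48 (starts at byte 10)
Byte[14]=60: 1-byte ASCII. cp=U+0060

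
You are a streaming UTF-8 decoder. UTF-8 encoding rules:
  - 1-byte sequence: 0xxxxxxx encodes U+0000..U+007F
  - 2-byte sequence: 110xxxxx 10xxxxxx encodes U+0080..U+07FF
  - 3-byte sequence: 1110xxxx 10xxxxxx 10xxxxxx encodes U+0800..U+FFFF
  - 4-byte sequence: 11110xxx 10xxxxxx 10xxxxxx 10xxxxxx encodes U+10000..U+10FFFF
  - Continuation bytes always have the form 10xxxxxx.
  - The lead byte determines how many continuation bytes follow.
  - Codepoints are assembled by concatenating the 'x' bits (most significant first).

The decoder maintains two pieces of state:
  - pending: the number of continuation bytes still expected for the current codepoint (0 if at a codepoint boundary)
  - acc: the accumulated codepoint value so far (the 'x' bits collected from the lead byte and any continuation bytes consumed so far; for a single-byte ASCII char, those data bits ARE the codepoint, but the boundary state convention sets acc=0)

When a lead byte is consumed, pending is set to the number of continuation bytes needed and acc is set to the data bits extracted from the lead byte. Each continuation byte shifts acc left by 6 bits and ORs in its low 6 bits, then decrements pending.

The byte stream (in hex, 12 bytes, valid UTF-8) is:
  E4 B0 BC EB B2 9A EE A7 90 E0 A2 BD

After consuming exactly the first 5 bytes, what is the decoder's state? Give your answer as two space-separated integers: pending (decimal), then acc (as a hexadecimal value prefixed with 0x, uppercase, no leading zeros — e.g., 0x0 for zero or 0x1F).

Byte[0]=E4: 3-byte lead. pending=2, acc=0x4
Byte[1]=B0: continuation. acc=(acc<<6)|0x30=0x130, pending=1
Byte[2]=BC: continuation. acc=(acc<<6)|0x3C=0x4C3C, pending=0
Byte[3]=EB: 3-byte lead. pending=2, acc=0xB
Byte[4]=B2: continuation. acc=(acc<<6)|0x32=0x2F2, pending=1

Answer: 1 0x2F2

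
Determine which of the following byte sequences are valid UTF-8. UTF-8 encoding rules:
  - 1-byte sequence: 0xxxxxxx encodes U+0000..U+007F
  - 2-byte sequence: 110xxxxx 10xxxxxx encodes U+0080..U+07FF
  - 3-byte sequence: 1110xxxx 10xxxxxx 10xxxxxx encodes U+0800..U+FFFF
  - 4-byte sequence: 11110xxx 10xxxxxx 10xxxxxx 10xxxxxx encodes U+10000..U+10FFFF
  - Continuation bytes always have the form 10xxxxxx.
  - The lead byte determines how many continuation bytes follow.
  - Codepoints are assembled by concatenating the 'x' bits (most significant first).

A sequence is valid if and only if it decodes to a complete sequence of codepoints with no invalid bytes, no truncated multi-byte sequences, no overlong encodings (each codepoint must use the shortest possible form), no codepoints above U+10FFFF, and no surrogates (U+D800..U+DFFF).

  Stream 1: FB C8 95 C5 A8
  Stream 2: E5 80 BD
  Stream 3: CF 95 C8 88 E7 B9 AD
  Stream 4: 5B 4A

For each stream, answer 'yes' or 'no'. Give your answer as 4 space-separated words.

Stream 1: error at byte offset 0. INVALID
Stream 2: decodes cleanly. VALID
Stream 3: decodes cleanly. VALID
Stream 4: decodes cleanly. VALID

Answer: no yes yes yes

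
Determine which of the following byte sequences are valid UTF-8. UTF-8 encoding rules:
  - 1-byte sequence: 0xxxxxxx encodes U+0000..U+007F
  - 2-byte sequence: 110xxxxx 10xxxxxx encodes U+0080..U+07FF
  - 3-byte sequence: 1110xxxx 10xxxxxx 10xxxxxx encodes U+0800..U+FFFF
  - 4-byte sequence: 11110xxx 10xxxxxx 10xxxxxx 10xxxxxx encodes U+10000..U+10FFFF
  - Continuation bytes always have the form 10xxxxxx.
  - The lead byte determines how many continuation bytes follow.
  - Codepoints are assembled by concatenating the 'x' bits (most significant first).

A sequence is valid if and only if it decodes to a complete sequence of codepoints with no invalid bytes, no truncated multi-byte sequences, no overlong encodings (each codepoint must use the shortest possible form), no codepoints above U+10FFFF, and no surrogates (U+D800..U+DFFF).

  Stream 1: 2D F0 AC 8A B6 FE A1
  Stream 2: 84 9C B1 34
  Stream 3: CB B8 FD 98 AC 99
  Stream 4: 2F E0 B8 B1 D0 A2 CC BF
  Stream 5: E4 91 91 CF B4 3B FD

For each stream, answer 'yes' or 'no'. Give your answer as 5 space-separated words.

Answer: no no no yes no

Derivation:
Stream 1: error at byte offset 5. INVALID
Stream 2: error at byte offset 0. INVALID
Stream 3: error at byte offset 2. INVALID
Stream 4: decodes cleanly. VALID
Stream 5: error at byte offset 6. INVALID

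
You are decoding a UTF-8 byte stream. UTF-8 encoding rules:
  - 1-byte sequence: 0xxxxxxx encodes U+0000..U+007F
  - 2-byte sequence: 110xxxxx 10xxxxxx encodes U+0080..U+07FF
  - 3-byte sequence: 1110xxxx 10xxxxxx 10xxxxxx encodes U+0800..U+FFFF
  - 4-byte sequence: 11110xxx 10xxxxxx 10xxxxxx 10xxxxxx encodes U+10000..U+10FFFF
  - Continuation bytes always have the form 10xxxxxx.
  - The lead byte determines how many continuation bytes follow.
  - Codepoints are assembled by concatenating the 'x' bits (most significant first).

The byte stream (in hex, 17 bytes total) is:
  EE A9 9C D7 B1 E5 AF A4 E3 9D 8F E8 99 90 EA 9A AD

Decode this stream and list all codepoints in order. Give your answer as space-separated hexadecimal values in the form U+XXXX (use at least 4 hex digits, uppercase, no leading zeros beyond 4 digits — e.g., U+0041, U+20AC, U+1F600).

Byte[0]=EE: 3-byte lead, need 2 cont bytes. acc=0xE
Byte[1]=A9: continuation. acc=(acc<<6)|0x29=0x3A9
Byte[2]=9C: continuation. acc=(acc<<6)|0x1C=0xEA5C
Completed: cp=U+EA5C (starts at byte 0)
Byte[3]=D7: 2-byte lead, need 1 cont bytes. acc=0x17
Byte[4]=B1: continuation. acc=(acc<<6)|0x31=0x5F1
Completed: cp=U+05F1 (starts at byte 3)
Byte[5]=E5: 3-byte lead, need 2 cont bytes. acc=0x5
Byte[6]=AF: continuation. acc=(acc<<6)|0x2F=0x16F
Byte[7]=A4: continuation. acc=(acc<<6)|0x24=0x5BE4
Completed: cp=U+5BE4 (starts at byte 5)
Byte[8]=E3: 3-byte lead, need 2 cont bytes. acc=0x3
Byte[9]=9D: continuation. acc=(acc<<6)|0x1D=0xDD
Byte[10]=8F: continuation. acc=(acc<<6)|0x0F=0x374F
Completed: cp=U+374F (starts at byte 8)
Byte[11]=E8: 3-byte lead, need 2 cont bytes. acc=0x8
Byte[12]=99: continuation. acc=(acc<<6)|0x19=0x219
Byte[13]=90: continuation. acc=(acc<<6)|0x10=0x8650
Completed: cp=U+8650 (starts at byte 11)
Byte[14]=EA: 3-byte lead, need 2 cont bytes. acc=0xA
Byte[15]=9A: continuation. acc=(acc<<6)|0x1A=0x29A
Byte[16]=AD: continuation. acc=(acc<<6)|0x2D=0xA6AD
Completed: cp=U+A6AD (starts at byte 14)

Answer: U+EA5C U+05F1 U+5BE4 U+374F U+8650 U+A6AD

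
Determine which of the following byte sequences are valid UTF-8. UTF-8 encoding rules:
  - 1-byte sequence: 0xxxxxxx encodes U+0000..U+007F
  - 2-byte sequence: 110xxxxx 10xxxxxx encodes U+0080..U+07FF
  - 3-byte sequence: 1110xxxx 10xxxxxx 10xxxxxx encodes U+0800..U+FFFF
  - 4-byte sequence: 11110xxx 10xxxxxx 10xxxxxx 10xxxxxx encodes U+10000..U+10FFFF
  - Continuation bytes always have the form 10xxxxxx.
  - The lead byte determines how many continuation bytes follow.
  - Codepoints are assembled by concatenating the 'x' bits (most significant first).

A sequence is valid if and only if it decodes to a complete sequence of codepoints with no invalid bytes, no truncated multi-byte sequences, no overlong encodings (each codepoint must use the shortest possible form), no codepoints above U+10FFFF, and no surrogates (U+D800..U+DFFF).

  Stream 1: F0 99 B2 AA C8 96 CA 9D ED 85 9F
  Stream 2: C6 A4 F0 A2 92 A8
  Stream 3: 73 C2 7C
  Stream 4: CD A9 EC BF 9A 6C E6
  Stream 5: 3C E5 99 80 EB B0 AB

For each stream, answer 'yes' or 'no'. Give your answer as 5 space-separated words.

Answer: yes yes no no yes

Derivation:
Stream 1: decodes cleanly. VALID
Stream 2: decodes cleanly. VALID
Stream 3: error at byte offset 2. INVALID
Stream 4: error at byte offset 7. INVALID
Stream 5: decodes cleanly. VALID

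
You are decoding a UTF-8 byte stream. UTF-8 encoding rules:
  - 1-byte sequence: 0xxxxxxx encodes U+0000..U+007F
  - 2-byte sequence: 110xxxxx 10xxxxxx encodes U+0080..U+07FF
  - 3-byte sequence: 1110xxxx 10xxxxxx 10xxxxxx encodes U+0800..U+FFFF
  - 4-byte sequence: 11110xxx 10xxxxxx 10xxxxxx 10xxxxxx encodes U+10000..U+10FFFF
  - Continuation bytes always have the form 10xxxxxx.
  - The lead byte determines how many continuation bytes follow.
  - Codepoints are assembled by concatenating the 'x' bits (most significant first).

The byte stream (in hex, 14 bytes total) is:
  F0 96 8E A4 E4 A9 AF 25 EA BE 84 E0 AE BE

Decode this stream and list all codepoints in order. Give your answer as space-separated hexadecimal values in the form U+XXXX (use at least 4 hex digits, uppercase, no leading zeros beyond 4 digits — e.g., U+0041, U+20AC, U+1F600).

Answer: U+163A4 U+4A6F U+0025 U+AF84 U+0BBE

Derivation:
Byte[0]=F0: 4-byte lead, need 3 cont bytes. acc=0x0
Byte[1]=96: continuation. acc=(acc<<6)|0x16=0x16
Byte[2]=8E: continuation. acc=(acc<<6)|0x0E=0x58E
Byte[3]=A4: continuation. acc=(acc<<6)|0x24=0x163A4
Completed: cp=U+163A4 (starts at byte 0)
Byte[4]=E4: 3-byte lead, need 2 cont bytes. acc=0x4
Byte[5]=A9: continuation. acc=(acc<<6)|0x29=0x129
Byte[6]=AF: continuation. acc=(acc<<6)|0x2F=0x4A6F
Completed: cp=U+4A6F (starts at byte 4)
Byte[7]=25: 1-byte ASCII. cp=U+0025
Byte[8]=EA: 3-byte lead, need 2 cont bytes. acc=0xA
Byte[9]=BE: continuation. acc=(acc<<6)|0x3E=0x2BE
Byte[10]=84: continuation. acc=(acc<<6)|0x04=0xAF84
Completed: cp=U+AF84 (starts at byte 8)
Byte[11]=E0: 3-byte lead, need 2 cont bytes. acc=0x0
Byte[12]=AE: continuation. acc=(acc<<6)|0x2E=0x2E
Byte[13]=BE: continuation. acc=(acc<<6)|0x3E=0xBBE
Completed: cp=U+0BBE (starts at byte 11)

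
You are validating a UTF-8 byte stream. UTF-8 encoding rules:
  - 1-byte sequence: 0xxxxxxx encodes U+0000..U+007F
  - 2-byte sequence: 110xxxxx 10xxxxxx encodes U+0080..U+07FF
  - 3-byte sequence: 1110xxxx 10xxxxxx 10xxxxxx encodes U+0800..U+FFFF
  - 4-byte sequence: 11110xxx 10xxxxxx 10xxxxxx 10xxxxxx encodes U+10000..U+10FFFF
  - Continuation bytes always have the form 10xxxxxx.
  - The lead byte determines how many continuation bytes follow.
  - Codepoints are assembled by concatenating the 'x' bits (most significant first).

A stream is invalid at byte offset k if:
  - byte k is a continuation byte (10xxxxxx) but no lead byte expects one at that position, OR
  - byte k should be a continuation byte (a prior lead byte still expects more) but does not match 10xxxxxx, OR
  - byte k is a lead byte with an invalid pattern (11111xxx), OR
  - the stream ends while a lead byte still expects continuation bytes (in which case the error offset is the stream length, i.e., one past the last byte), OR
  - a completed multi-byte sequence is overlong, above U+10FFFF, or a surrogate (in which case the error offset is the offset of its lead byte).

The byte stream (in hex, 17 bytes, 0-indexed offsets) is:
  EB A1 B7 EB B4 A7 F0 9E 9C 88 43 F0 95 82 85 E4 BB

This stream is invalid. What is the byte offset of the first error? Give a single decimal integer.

Byte[0]=EB: 3-byte lead, need 2 cont bytes. acc=0xB
Byte[1]=A1: continuation. acc=(acc<<6)|0x21=0x2E1
Byte[2]=B7: continuation. acc=(acc<<6)|0x37=0xB877
Completed: cp=U+B877 (starts at byte 0)
Byte[3]=EB: 3-byte lead, need 2 cont bytes. acc=0xB
Byte[4]=B4: continuation. acc=(acc<<6)|0x34=0x2F4
Byte[5]=A7: continuation. acc=(acc<<6)|0x27=0xBD27
Completed: cp=U+BD27 (starts at byte 3)
Byte[6]=F0: 4-byte lead, need 3 cont bytes. acc=0x0
Byte[7]=9E: continuation. acc=(acc<<6)|0x1E=0x1E
Byte[8]=9C: continuation. acc=(acc<<6)|0x1C=0x79C
Byte[9]=88: continuation. acc=(acc<<6)|0x08=0x1E708
Completed: cp=U+1E708 (starts at byte 6)
Byte[10]=43: 1-byte ASCII. cp=U+0043
Byte[11]=F0: 4-byte lead, need 3 cont bytes. acc=0x0
Byte[12]=95: continuation. acc=(acc<<6)|0x15=0x15
Byte[13]=82: continuation. acc=(acc<<6)|0x02=0x542
Byte[14]=85: continuation. acc=(acc<<6)|0x05=0x15085
Completed: cp=U+15085 (starts at byte 11)
Byte[15]=E4: 3-byte lead, need 2 cont bytes. acc=0x4
Byte[16]=BB: continuation. acc=(acc<<6)|0x3B=0x13B
Byte[17]: stream ended, expected continuation. INVALID

Answer: 17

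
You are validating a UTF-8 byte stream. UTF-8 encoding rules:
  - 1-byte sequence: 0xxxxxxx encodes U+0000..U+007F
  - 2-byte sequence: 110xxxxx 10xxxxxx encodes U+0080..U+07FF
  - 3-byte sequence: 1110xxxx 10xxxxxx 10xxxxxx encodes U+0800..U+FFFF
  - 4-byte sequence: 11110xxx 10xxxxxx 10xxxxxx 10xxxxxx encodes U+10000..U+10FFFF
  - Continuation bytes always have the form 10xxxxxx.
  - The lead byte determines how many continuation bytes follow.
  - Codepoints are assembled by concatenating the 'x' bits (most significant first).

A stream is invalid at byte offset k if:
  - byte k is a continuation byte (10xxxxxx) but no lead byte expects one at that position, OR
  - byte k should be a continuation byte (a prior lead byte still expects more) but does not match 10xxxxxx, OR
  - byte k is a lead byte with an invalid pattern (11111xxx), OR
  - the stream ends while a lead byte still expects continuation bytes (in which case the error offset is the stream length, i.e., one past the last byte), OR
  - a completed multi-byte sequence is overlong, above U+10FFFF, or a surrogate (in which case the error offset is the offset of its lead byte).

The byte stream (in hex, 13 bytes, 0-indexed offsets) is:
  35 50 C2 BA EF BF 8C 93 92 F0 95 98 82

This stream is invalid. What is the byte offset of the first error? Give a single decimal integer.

Answer: 7

Derivation:
Byte[0]=35: 1-byte ASCII. cp=U+0035
Byte[1]=50: 1-byte ASCII. cp=U+0050
Byte[2]=C2: 2-byte lead, need 1 cont bytes. acc=0x2
Byte[3]=BA: continuation. acc=(acc<<6)|0x3A=0xBA
Completed: cp=U+00BA (starts at byte 2)
Byte[4]=EF: 3-byte lead, need 2 cont bytes. acc=0xF
Byte[5]=BF: continuation. acc=(acc<<6)|0x3F=0x3FF
Byte[6]=8C: continuation. acc=(acc<<6)|0x0C=0xFFCC
Completed: cp=U+FFCC (starts at byte 4)
Byte[7]=93: INVALID lead byte (not 0xxx/110x/1110/11110)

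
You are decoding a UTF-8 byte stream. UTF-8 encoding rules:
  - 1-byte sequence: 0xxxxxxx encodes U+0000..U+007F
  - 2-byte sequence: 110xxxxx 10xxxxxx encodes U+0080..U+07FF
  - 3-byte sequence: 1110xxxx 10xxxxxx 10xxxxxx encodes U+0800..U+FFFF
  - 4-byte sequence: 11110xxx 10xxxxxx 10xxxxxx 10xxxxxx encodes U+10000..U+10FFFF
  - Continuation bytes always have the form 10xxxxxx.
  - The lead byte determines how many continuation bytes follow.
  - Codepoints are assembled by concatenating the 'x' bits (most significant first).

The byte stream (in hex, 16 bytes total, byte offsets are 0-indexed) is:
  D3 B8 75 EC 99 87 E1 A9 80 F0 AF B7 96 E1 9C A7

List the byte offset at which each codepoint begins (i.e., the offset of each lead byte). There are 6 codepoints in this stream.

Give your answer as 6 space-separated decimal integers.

Answer: 0 2 3 6 9 13

Derivation:
Byte[0]=D3: 2-byte lead, need 1 cont bytes. acc=0x13
Byte[1]=B8: continuation. acc=(acc<<6)|0x38=0x4F8
Completed: cp=U+04F8 (starts at byte 0)
Byte[2]=75: 1-byte ASCII. cp=U+0075
Byte[3]=EC: 3-byte lead, need 2 cont bytes. acc=0xC
Byte[4]=99: continuation. acc=(acc<<6)|0x19=0x319
Byte[5]=87: continuation. acc=(acc<<6)|0x07=0xC647
Completed: cp=U+C647 (starts at byte 3)
Byte[6]=E1: 3-byte lead, need 2 cont bytes. acc=0x1
Byte[7]=A9: continuation. acc=(acc<<6)|0x29=0x69
Byte[8]=80: continuation. acc=(acc<<6)|0x00=0x1A40
Completed: cp=U+1A40 (starts at byte 6)
Byte[9]=F0: 4-byte lead, need 3 cont bytes. acc=0x0
Byte[10]=AF: continuation. acc=(acc<<6)|0x2F=0x2F
Byte[11]=B7: continuation. acc=(acc<<6)|0x37=0xBF7
Byte[12]=96: continuation. acc=(acc<<6)|0x16=0x2FDD6
Completed: cp=U+2FDD6 (starts at byte 9)
Byte[13]=E1: 3-byte lead, need 2 cont bytes. acc=0x1
Byte[14]=9C: continuation. acc=(acc<<6)|0x1C=0x5C
Byte[15]=A7: continuation. acc=(acc<<6)|0x27=0x1727
Completed: cp=U+1727 (starts at byte 13)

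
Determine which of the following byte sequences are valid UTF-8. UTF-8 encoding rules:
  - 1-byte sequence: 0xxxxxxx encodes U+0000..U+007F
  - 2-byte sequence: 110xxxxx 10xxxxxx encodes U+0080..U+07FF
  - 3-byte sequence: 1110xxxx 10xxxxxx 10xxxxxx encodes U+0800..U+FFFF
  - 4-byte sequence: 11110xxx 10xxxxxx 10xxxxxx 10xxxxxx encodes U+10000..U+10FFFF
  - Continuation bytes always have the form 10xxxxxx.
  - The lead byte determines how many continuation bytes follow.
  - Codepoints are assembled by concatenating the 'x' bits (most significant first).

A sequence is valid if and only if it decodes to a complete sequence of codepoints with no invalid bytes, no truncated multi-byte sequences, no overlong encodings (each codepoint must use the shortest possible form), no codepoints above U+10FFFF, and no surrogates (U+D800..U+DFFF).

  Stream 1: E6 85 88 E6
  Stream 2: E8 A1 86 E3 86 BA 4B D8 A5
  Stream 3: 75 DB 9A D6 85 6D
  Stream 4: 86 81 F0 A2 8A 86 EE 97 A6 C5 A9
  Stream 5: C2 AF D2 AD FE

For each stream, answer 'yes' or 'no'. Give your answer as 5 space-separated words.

Answer: no yes yes no no

Derivation:
Stream 1: error at byte offset 4. INVALID
Stream 2: decodes cleanly. VALID
Stream 3: decodes cleanly. VALID
Stream 4: error at byte offset 0. INVALID
Stream 5: error at byte offset 4. INVALID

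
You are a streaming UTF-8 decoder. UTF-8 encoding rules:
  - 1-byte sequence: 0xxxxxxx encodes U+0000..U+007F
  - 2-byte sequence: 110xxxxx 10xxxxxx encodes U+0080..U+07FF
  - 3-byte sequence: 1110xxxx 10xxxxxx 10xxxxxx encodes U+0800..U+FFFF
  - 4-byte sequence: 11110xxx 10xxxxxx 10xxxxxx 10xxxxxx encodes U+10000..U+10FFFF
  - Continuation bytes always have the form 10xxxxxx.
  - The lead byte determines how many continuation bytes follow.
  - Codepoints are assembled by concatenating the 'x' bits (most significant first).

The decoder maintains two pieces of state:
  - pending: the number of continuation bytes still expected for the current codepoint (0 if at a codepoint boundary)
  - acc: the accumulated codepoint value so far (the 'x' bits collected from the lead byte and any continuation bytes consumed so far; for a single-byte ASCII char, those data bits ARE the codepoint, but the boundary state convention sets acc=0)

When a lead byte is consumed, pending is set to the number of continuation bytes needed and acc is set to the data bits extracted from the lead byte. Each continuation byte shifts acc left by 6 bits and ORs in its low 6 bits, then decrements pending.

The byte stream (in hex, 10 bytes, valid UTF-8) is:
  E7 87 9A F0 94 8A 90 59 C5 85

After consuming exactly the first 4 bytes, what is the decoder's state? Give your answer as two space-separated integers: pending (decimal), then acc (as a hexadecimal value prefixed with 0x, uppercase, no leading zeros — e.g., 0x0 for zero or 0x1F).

Byte[0]=E7: 3-byte lead. pending=2, acc=0x7
Byte[1]=87: continuation. acc=(acc<<6)|0x07=0x1C7, pending=1
Byte[2]=9A: continuation. acc=(acc<<6)|0x1A=0x71DA, pending=0
Byte[3]=F0: 4-byte lead. pending=3, acc=0x0

Answer: 3 0x0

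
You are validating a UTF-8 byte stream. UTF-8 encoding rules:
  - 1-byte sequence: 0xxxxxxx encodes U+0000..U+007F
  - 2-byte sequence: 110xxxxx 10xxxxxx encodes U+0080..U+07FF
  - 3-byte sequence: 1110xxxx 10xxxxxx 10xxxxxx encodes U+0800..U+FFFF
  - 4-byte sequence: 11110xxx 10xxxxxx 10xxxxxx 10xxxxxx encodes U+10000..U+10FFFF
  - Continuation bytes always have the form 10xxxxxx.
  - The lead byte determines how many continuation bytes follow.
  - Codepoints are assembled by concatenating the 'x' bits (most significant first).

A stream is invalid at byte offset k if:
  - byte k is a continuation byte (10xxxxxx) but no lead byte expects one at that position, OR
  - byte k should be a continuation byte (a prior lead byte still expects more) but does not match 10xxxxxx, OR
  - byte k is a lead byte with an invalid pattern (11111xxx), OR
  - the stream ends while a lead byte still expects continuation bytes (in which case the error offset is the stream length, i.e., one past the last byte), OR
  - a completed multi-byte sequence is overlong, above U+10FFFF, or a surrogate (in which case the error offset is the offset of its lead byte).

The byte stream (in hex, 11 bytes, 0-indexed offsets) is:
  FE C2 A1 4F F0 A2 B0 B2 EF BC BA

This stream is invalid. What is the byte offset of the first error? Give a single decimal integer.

Answer: 0

Derivation:
Byte[0]=FE: INVALID lead byte (not 0xxx/110x/1110/11110)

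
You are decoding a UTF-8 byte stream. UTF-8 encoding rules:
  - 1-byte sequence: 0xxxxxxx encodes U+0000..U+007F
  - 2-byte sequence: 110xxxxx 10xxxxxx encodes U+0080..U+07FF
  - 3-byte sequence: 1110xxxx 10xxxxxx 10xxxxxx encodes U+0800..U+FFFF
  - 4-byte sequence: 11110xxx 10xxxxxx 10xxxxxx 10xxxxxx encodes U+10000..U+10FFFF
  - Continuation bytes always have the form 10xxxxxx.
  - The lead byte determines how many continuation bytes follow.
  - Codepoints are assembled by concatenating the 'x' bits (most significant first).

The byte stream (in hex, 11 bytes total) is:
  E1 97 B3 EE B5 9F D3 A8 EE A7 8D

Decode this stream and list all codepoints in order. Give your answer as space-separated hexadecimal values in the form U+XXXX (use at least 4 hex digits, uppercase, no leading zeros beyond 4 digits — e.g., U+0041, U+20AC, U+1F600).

Answer: U+15F3 U+ED5F U+04E8 U+E9CD

Derivation:
Byte[0]=E1: 3-byte lead, need 2 cont bytes. acc=0x1
Byte[1]=97: continuation. acc=(acc<<6)|0x17=0x57
Byte[2]=B3: continuation. acc=(acc<<6)|0x33=0x15F3
Completed: cp=U+15F3 (starts at byte 0)
Byte[3]=EE: 3-byte lead, need 2 cont bytes. acc=0xE
Byte[4]=B5: continuation. acc=(acc<<6)|0x35=0x3B5
Byte[5]=9F: continuation. acc=(acc<<6)|0x1F=0xED5F
Completed: cp=U+ED5F (starts at byte 3)
Byte[6]=D3: 2-byte lead, need 1 cont bytes. acc=0x13
Byte[7]=A8: continuation. acc=(acc<<6)|0x28=0x4E8
Completed: cp=U+04E8 (starts at byte 6)
Byte[8]=EE: 3-byte lead, need 2 cont bytes. acc=0xE
Byte[9]=A7: continuation. acc=(acc<<6)|0x27=0x3A7
Byte[10]=8D: continuation. acc=(acc<<6)|0x0D=0xE9CD
Completed: cp=U+E9CD (starts at byte 8)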